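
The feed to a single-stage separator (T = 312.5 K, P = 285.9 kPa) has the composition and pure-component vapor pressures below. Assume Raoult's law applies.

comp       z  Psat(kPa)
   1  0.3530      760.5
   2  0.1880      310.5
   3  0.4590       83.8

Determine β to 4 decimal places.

β = 0.2940

Raoult's law: Kᵢ = Pᵢˢᵃᵗ/P = Pᵢˢᵃᵗ/285.9.
  K_1 = 760.5/285.9 = 2.660021, K_2 = 310.5/285.9 = 1.086044, K_3 = 83.8/285.9 = 0.293109
Let β = V/F and solve Σ zᵢ(Kᵢ−1)/(1+β(Kᵢ−1)) = 0.
g(0) = ΣzᵢKᵢ − 1 = 0.2777 and g(1) = 1 − Σzᵢ/Kᵢ = -0.8718, so a root lies in (0, 1).
Newton–Raphson from β = 0.5:
  β = 0.5000: g = -0.16611, g' = -0.8404 → β = 0.3023
  β = 0.3023: g = -0.00672, g' = -0.8036 → β = 0.2940
Converged at β = 0.2940.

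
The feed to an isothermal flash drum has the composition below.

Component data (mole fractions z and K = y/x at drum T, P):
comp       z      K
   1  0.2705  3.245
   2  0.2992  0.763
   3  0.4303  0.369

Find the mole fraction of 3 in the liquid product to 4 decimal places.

Newton iteration, ψ⁰ = 0.5:
  ψ = 0.5000: g = -0.19100, g' = -0.6899 → ψ = 0.2232
  ψ = 0.2232: g = 0.01369, g' = -0.8560 → ψ = 0.2392
  ψ = 0.2392: g = 0.00018, g' = -0.8337 → ψ = 0.2394
Converged at ψ = 0.2394.
Compositions from xᵢ = zᵢ/(1+ψ(Kᵢ−1)), yᵢ = Kᵢxᵢ:
  1: x = 0.1759, y = 0.5709
  2: x = 0.3172, y = 0.2420
  3: x = 0.5069, y = 0.1870

x_3 = 0.5069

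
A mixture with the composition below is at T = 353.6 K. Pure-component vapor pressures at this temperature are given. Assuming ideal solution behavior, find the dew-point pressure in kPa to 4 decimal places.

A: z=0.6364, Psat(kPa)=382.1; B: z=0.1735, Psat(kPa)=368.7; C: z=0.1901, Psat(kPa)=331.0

Pdew = 368.9458 kPa

At the dew point ψ → 1, so Σzᵢ/Kᵢ = 1 with Kᵢ = Pᵢˢᵃᵗ/P ⇒ 1/P = Σzᵢ/Pᵢˢᵃᵗ.
1/P = 0.6364/382.1 + 0.1735/368.7 + 0.1901/331.0 = 0.0027104 ⇒ P = 368.9458 kPa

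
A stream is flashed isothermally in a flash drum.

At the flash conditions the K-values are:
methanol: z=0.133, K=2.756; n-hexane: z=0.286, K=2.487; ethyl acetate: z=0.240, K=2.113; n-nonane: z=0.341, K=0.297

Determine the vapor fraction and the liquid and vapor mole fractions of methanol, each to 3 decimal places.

Material balance + equilibrium reduce to Σ zᵢ(Kᵢ−1)/(1+ψ(Kᵢ−1)) = 0.
Feasibility: ΣzᵢKᵢ = 1.686, Σzᵢ/Kᵢ = 1.425 — both > 1, two phases present.
Iterate (Newton) starting at ψ = 0.5:
  ψ = 0.500: g = 0.1702, g' = -0.848 → ψ = 0.701
  ψ = 0.701: g = -0.0095, g' = -0.983 → ψ = 0.691
Converged at ψ = 0.691.
Compositions from xᵢ = zᵢ/(1+ψ(Kᵢ−1)), yᵢ = Kᵢxᵢ:
  methanol: x = 0.060, y = 0.166
  n-hexane: x = 0.141, y = 0.351
  ethyl acetate: x = 0.136, y = 0.287
  n-nonane: x = 0.663, y = 0.197

ψ = 0.691, x_methanol = 0.060, y_methanol = 0.166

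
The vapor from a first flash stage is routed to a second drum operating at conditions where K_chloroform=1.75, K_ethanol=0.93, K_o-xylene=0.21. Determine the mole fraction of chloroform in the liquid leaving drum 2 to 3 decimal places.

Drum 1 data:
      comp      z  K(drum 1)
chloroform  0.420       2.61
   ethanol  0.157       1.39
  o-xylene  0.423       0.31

x_chloroform (drum 2) = 0.423

Drum 1:
Rachford–Rice: g(ψ₁) = Σ zᵢ(Kᵢ−1)/(1+ψ₁(Kᵢ−1)) = 0.
g(0) = ΣzᵢKᵢ − 1 = 0.446 and g(1) = 1 − Σzᵢ/Kᵢ = -0.638, so a root lies in (0, 1).
Newton–Raphson from ψ₁ = 0.5:
  ψ₁ = 0.500: g = -0.0197, g' = -0.820 → ψ₁ = 0.476
Converged at ψ₁ = 0.476.
Drum-1 compositions:
  chloroform: x = 0.238, y = 0.621
  ethanol: x = 0.132, y = 0.184
  o-xylene: x = 0.630, y = 0.195
Drum-2 feed = drum-1 vapor: z₂ = (0.6207, 0.1841, 0.1952).
Drum 2:
Material balance + equilibrium reduce to Σ zᵢ(Kᵢ−1)/(1+ψ₂(Kᵢ−1)) = 0.
g(0) = ΣzᵢKᵢ − 1 = 0.298 and g(1) = 1 − Σzᵢ/Kᵢ = -0.482, so a root lies in (0, 1).
Newton iteration, ψ₂⁰ = 0.5:
  ψ₂ = 0.500: g = 0.0703, g' = -0.519 → ψ₂ = 0.636
  ψ₂ = 0.636: g = -0.0080, g' = -0.653 → ψ₂ = 0.623
Converged at ψ₂ = 0.623.
  chloroform: x = 0.423, y = 0.740
  ethanol: x = 0.192, y = 0.179
  o-xylene: x = 0.385, y = 0.081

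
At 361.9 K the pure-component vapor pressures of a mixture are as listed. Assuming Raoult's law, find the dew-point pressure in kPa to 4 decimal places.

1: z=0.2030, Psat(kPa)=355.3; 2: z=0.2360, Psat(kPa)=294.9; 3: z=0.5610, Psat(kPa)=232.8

Pdew = 264.4514 kPa

At the dew point ψ → 1, so Σzᵢ/Kᵢ = 1 with Kᵢ = Pᵢˢᵃᵗ/P ⇒ 1/P = Σzᵢ/Pᵢˢᵃᵗ.
1/P = 0.2030/355.3 + 0.2360/294.9 + 0.5610/232.8 = 0.0037814 ⇒ P = 264.4514 kPa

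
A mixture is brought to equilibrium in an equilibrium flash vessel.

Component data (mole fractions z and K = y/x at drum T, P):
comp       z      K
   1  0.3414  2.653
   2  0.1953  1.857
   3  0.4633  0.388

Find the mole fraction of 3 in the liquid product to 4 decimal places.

Material balance + equilibrium reduce to Σ zᵢ(Kᵢ−1)/(1+V/F(Kᵢ−1)) = 0.
Feasibility: ΣzᵢKᵢ = 1.4482, Σzᵢ/Kᵢ = 1.4279 — both > 1, two phases present.
Iterate (Newton) starting at V/F = 0.5:
  V/F = 0.5000: g = 0.01758, g' = -0.7102 → V/F = 0.5248
  V/F = 0.5248: g = -0.00002, g' = -0.7123 → V/F = 0.5247
Converged at V/F = 0.5247.
Compositions from xᵢ = zᵢ/(1+V/F(Kᵢ−1)), yᵢ = Kᵢxᵢ:
  1: x = 0.1828, y = 0.4850
  2: x = 0.1347, y = 0.2502
  3: x = 0.6825, y = 0.2648

x_3 = 0.6825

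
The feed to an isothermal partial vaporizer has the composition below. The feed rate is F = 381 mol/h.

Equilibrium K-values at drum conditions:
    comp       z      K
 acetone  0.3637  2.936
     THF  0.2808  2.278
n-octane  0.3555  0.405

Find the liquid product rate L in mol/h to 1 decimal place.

Rachford–Rice: g(ψ) = Σ zᵢ(Kᵢ−1)/(1+ψ(Kᵢ−1)) = 0.
Feasibility: ΣzᵢKᵢ = 1.8515, Σzᵢ/Kᵢ = 1.1249 — both > 1, two phases present.
Iterate (Newton) starting at ψ = 0.5:
  ψ = 0.5000: g = 0.27564, g' = -0.7777 → ψ = 0.8544
  ψ = 0.8544: g = 0.00658, g' = -0.8190 → ψ = 0.8625
  ψ = 0.8625: g = -0.00003, g' = -0.8260 → ψ = 0.8624
Converged at ψ = 0.8624.
Then V = ψ·F = 0.8624·381 = 328.6 mol/h and L = F − V = 52.4 mol/h.

L = 52.4 mol/h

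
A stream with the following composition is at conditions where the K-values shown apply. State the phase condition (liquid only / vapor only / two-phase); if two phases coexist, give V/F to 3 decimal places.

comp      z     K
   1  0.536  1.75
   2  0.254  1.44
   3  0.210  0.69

vapor only

ΣzᵢKᵢ = 1.449; Σzᵢ/Kᵢ = 0.787.
Since Σzᵢ/Kᵢ < 1 the mixture is above its dew point — single vapor phase.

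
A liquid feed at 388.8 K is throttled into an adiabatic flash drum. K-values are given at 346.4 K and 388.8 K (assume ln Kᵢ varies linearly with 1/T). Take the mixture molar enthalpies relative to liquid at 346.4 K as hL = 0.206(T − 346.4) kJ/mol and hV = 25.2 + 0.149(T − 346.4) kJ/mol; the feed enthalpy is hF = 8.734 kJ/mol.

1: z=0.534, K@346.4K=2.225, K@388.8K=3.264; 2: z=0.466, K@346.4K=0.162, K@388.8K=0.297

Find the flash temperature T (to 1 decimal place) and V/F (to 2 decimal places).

Adiabatic flash: solve Rachford–Rice at each trial T, then check hF = ψ·hV(T) + (1−ψ)·hL(T).
  T = 346.4 K: K = (2.225, 0.162), RR gives ψ = 0.257, H_out = 6.472 kJ/mol
  T = 388.8 K: K = (3.264, 0.297), RR gives ψ = 0.554, H_out = 21.351 kJ/mol
  T = 367.6 K: K = (2.725, 0.223), RR gives ψ = 0.417, H_out = 14.378 kJ/mol
  T = 357.0 K: K = (2.470, 0.191), RR gives ψ = 0.343, H_out = 10.621 kJ/mol
  T = 351.7 K: K = (2.346, 0.176), RR gives ψ = 0.302, H_out = 8.610 kJ/mol
  T = 354.4 K: K = (2.409, 0.184), RR gives ψ = 0.323, H_out = 9.648 kJ/mol
  T = 353.0 K: K = (2.376, 0.180), RR gives ψ = 0.312, H_out = 9.114 kJ/mol
Linear interpolation between T = 351.7 (H_out = 8.610) and T = 353.0 (H_out = 9.114) on hF = 8.734 gives T ≈ 352.0 K, at which ψ = 0.30.

T = 352.0 K, V/F = 0.30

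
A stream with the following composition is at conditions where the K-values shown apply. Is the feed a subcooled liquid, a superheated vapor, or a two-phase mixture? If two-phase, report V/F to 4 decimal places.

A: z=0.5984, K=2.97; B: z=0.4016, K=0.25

two-phase, V/F = 0.5940

ΣzᵢKᵢ = 1.8776; Σzᵢ/Kᵢ = 1.8079.
Both exceed 1, so a two-phase solution exists.
Binary case is linear: z₁(K₁−1)(1+ψ(K₂−1)) + z₂(K₂−1)(1+ψ(K₁−1)) = 0
⇒ ψ = [z₁(K₁−1)+z₂(K₂−1)] / [−(K₁−1)(K₂−1)] = 0.87765/1.47750 = 0.5940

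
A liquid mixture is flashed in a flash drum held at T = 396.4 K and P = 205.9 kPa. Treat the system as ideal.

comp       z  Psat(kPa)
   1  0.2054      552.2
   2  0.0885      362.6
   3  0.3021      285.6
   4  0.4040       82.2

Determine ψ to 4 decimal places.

Raoult's law: Kᵢ = Pᵢˢᵃᵗ/P = Pᵢˢᵃᵗ/205.9.
  K_1 = 552.2/205.9 = 2.681884, K_2 = 362.6/205.9 = 1.761049, K_3 = 285.6/205.9 = 1.387081, K_4 = 82.2/205.9 = 0.399223
Material balance + equilibrium reduce to Σ zᵢ(Kᵢ−1)/(1+ψ(Kᵢ−1)) = 0.
Check two-phase: ΣzᵢKᵢ = 1.2870 > 1 and Σzᵢ/Kᵢ = 1.3566 > 1, so g(0) = 0.2870 > 0 and g(1) = -0.3566 < 0.
Newton iteration, ψ⁰ = 0.43:
  ψ = 0.4300: g = 0.02422, g' = -0.5231 → ψ = 0.4763
  ψ = 0.4763: g = -0.00003, g' = -0.5251 → ψ = 0.4762
Converged at ψ = 0.4762.

ψ = 0.4762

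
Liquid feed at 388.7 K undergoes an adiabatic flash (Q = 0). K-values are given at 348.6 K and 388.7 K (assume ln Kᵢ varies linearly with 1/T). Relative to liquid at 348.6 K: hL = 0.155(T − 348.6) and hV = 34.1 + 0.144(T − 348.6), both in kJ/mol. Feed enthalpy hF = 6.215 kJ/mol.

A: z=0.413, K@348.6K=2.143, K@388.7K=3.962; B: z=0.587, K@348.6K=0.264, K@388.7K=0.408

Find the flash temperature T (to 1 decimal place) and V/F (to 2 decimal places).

T = 355.0 K, V/F = 0.15

Adiabatic flash: solve Rachford–Rice at each trial T, then check hF = ψ·hV(T) + (1−ψ)·hL(T).
  T = 348.6 K: K = (2.143, 0.264), RR gives ψ = 0.048, H_out = 1.622 kJ/mol
  T = 388.7 K: K = (3.962, 0.408), RR gives ψ = 0.499, H_out = 23.027 kJ/mol
  T = 368.6 K: K = (2.961, 0.332), RR gives ψ = 0.319, H_out = 13.901 kJ/mol
  T = 358.6 K: K = (2.530, 0.297), RR gives ψ = 0.204, H_out = 8.479 kJ/mol
  T = 353.6 K: K = (2.331, 0.280), RR gives ψ = 0.133, H_out = 5.299 kJ/mol
  T = 356.1 K: K = (2.429, 0.289), RR gives ψ = 0.170, H_out = 6.940 kJ/mol
  T = 354.9 K: K = (2.382, 0.285), RR gives ψ = 0.153, H_out = 6.166 kJ/mol
Linear interpolation between T = 354.9 (H_out = 6.166) and T = 356.1 (H_out = 6.940) on hF = 6.215 gives T ≈ 355.0 K, at which ψ = 0.15.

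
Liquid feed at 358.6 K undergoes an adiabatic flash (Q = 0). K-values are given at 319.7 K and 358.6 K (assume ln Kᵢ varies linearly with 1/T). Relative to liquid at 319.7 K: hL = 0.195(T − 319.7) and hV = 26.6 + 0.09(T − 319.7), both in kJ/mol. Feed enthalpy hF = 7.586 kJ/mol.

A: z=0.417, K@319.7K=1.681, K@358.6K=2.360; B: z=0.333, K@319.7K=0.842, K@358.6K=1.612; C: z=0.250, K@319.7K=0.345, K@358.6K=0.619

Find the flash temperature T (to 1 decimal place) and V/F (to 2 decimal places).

Adiabatic flash: solve Rachford–Rice at each trial T, then check hF = ψ·hV(T) + (1−ψ)·hL(T).
  T = 319.7 K: K = (1.681, 0.842, 0.345), RR gives ψ = 0.224, H_out = 5.953 kJ/mol
  T = 358.6 K: K = (2.360, 1.612, 0.619), RR gives ψ = 1.000, H_out = 30.101 kJ/mol
  T = 339.1 K: K = (2.010, 1.186, 0.470), RR gives ψ = 0.951, H_out = 27.136 kJ/mol
  T = 329.4 K: K = (1.843, 1.004, 0.404), RR gives ψ = 0.609, H_out = 17.475 kJ/mol
  T = 324.5 K: K = (1.761, 0.920, 0.374), RR gives ψ = 0.421, H_out = 11.921 kJ/mol
  T = 322.1 K: K = (1.721, 0.880, 0.359), RR gives ψ = 0.324, H_out = 9.004 kJ/mol
Linear interpolation between T = 319.7 (H_out = 5.953) and T = 322.1 (H_out = 9.004) on hF = 7.586 gives T ≈ 321.0 K, at which ψ = 0.28.

T = 321.0 K, V/F = 0.28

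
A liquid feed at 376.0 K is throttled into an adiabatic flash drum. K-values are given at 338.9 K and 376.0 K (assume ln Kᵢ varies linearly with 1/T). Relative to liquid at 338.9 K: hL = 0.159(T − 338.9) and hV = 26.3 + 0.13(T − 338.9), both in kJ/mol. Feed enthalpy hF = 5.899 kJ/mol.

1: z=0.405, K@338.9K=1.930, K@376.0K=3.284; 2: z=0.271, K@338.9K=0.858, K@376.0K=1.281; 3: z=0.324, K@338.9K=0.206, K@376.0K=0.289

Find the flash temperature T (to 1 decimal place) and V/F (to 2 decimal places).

Adiabatic flash: solve Rachford–Rice at each trial T, then check hF = ψ·hV(T) + (1−ψ)·hL(T).
  T = 338.9 K: K = (1.930, 0.858, 0.206), RR gives ψ = 0.148, H_out = 3.905 kJ/mol
  T = 376.0 K: K = (3.284, 1.281, 0.289), RR gives ψ = 0.659, H_out = 22.523 kJ/mol
  T = 357.4 K: K = (2.551, 1.059, 0.246), RR gives ψ = 0.471, H_out = 15.064 kJ/mol
  T = 348.1 K: K = (2.225, 0.955, 0.226), RR gives ψ = 0.336, H_out = 10.211 kJ/mol
  T = 343.5 K: K = (2.074, 0.906, 0.216), RR gives ψ = 0.251, H_out = 7.308 kJ/mol
  T = 341.2 K: K = (2.001, 0.882, 0.211), RR gives ψ = 0.203, H_out = 5.680 kJ/mol
Linear interpolation between T = 341.2 (H_out = 5.680) and T = 343.5 (H_out = 7.308) on hF = 5.899 gives T ≈ 341.5 K, at which ψ = 0.21.

T = 341.5 K, V/F = 0.21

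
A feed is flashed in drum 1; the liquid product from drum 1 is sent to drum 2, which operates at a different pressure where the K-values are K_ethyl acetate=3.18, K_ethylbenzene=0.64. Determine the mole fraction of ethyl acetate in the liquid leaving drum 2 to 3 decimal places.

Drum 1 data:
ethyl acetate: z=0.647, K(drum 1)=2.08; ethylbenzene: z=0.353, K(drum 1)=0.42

Drum 1:
Rachford–Rice: g(ψ₁) = Σ zᵢ(Kᵢ−1)/(1+ψ₁(Kᵢ−1)) = 0.
Feasibility: ΣzᵢKᵢ = 1.494, Σzᵢ/Kᵢ = 1.152 — both > 1, two phases present.
Iterate (Newton) starting at ψ₁ = 0.58:
  ψ₁ = 0.580: g = 0.1211, g' = -0.555 → ψ₁ = 0.798
  ψ₁ = 0.798: g = -0.0060, g' = -0.629 → ψ₁ = 0.789
Converged at ψ₁ = 0.789.
Drum-1 compositions:
  ethyl acetate: x = 0.349, y = 0.727
  ethylbenzene: x = 0.651, y = 0.273
Drum-2 feed = drum-1 liquid: z₂ = (0.3494, 0.6506).
Drum 2:
Rachford–Rice: g(ψ₂) = Σ zᵢ(Kᵢ−1)/(1+ψ₂(Kᵢ−1)) = 0.
Feasibility: ΣzᵢKᵢ = 1.527, Σzᵢ/Kᵢ = 1.126 — both > 1, two phases present.
Binary case is linear: z₁(K₁−1)(1+ψ₂(K₂−1)) + z₂(K₂−1)(1+ψ₂(K₁−1)) = 0
⇒ ψ₂ = [z₁(K₁−1)+z₂(K₂−1)] / [−(K₁−1)(K₂−1)] = 0.5275/0.7848 = 0.672
  ethyl acetate: x = 0.142, y = 0.451
  ethylbenzene: x = 0.858, y = 0.549

x_ethyl acetate (drum 2) = 0.142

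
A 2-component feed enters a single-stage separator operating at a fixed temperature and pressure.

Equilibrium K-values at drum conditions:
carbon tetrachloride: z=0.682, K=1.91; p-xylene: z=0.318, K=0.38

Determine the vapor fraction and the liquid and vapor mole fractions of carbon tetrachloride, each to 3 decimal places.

ψ = 0.751, x_carbon tetrachloride = 0.405, y_carbon tetrachloride = 0.774

Material balance + equilibrium reduce to Σ zᵢ(Kᵢ−1)/(1+ψ(Kᵢ−1)) = 0.
Feasibility: ΣzᵢKᵢ = 1.423, Σzᵢ/Kᵢ = 1.194 — both > 1, two phases present.
Iterate (Newton) starting at ψ = 0.5:
  ψ = 0.500: g = 0.1408, g' = -0.524 → ψ = 0.769
  ψ = 0.769: g = -0.0117, g' = -0.642 → ψ = 0.751
Converged at ψ = 0.751.
Compositions from xᵢ = zᵢ/(1+ψ(Kᵢ−1)), yᵢ = Kᵢxᵢ:
  carbon tetrachloride: x = 0.405, y = 0.774
  p-xylene: x = 0.595, y = 0.226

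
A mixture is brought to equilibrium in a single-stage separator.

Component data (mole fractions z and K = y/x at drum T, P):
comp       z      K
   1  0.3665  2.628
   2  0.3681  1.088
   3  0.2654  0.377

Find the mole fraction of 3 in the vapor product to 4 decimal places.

y_3 = 0.1834

Rachford–Rice: g(β) = Σ zᵢ(Kᵢ−1)/(1+β(Kᵢ−1)) = 0.
g(0) = ΣzᵢKᵢ − 1 = 0.4637 and g(1) = 1 − Σzᵢ/Kᵢ = -0.1818, so a root lies in (0, 1).
Newton iteration, β⁰ = 0.5:
  β = 0.5000: g = 0.11980, g' = -0.5151 → β = 0.7326
  β = 0.7326: g = -0.00160, g' = -0.5531 → β = 0.7297
Converged at β = 0.7297.
Compositions from xᵢ = zᵢ/(1+β(Kᵢ−1)), yᵢ = Kᵢxᵢ:
  1: x = 0.1675, y = 0.4402
  2: x = 0.3459, y = 0.3763
  3: x = 0.4866, y = 0.1834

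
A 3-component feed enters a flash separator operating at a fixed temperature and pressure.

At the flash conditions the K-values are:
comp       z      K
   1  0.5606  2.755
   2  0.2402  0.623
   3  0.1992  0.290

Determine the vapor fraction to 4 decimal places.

ψ = 0.7452

Newton–Raphson from ψ = 0.5:
  ψ = 0.5000: g = 0.19316, g' = -0.7830 → ψ = 0.7467
  ψ = 0.7467: g = -0.00121, g' = -0.8444 → ψ = 0.7452
Converged at ψ = 0.7452.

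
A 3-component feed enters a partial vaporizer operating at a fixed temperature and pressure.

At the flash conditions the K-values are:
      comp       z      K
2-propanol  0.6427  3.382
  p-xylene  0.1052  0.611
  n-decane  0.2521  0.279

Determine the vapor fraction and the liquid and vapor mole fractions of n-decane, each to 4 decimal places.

ψ = 0.8309, x_n-decane = 0.6288, y_n-decane = 0.1754

Rachford–Rice: g(ψ) = Σ zᵢ(Kᵢ−1)/(1+ψ(Kᵢ−1)) = 0.
g(0) = ΣzᵢKᵢ − 1 = 1.3082 and g(1) = 1 − Σzᵢ/Kᵢ = -0.2658, so a root lies in (0, 1).
Newton–Raphson from ψ = 0.31:
  ψ = 0.3100: g = 0.60002, g' = -1.4446 → ψ = 0.7254
  ψ = 0.7254: g = 0.12318, g' = -1.0969 → ψ = 0.8376
  ψ = 0.8376: g = -0.00853, g' = -1.2770 → ψ = 0.8310
  ψ = 0.8310: g = -0.00005, g' = -1.2611 → ψ = 0.8309
Converged at ψ = 0.8309.
Compositions from xᵢ = zᵢ/(1+ψ(Kᵢ−1)), yᵢ = Kᵢxᵢ:
  2-propanol: x = 0.2157, y = 0.7296
  p-xylene: x = 0.1554, y = 0.0950
  n-decane: x = 0.6288, y = 0.1754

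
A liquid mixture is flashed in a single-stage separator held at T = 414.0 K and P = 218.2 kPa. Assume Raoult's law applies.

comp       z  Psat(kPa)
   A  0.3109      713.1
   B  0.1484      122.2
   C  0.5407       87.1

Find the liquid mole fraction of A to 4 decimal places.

Raoult's law: Kᵢ = Pᵢˢᵃᵗ/P = Pᵢˢᵃᵗ/218.2.
  K_A = 713.1/218.2 = 3.268103, K_B = 122.2/218.2 = 0.560037, K_C = 87.1/218.2 = 0.399175
Let ψ = V/F and solve Σ zᵢ(Kᵢ−1)/(1+ψ(Kᵢ−1)) = 0.
Check two-phase: ΣzᵢKᵢ = 1.3150 > 1 and Σzᵢ/Kᵢ = 1.7147 > 1, so g(0) = 0.3150 > 0 and g(1) = -0.7147 < 0.
Newton iteration, ψ⁰ = 0.5:
  ψ = 0.5000: g = -0.21764, g' = -0.7972 → ψ = 0.2270
  ψ = 0.2270: g = 0.01679, g' = -0.9941 → ψ = 0.2439
  ψ = 0.2439: g = 0.00023, g' = -0.9670 → ψ = 0.2441
Converged at ψ = 0.2441.
Compositions from xᵢ = zᵢ/(1+ψ(Kᵢ−1)), yᵢ = Kᵢxᵢ:
  A: x = 0.2001, y = 0.6540
  B: x = 0.1663, y = 0.0931
  C: x = 0.6336, y = 0.2529

x_A = 0.2001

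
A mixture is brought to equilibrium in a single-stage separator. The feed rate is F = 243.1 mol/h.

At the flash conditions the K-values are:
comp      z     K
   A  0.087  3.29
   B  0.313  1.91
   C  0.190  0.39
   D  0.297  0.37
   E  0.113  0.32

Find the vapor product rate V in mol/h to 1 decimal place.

Material balance + equilibrium reduce to Σ zᵢ(Kᵢ−1)/(1+ψ(Kᵢ−1)) = 0.
Check two-phase: ΣzᵢKᵢ = 1.104 > 1 and Σzᵢ/Kᵢ = 1.833 > 1, so g(0) = 0.104 > 0 and g(1) = -0.833 < 0.
Newton–Raphson from ψ = 0.5:
  ψ = 0.500: g = -0.2677, g' = -0.739 → ψ = 0.138
  ψ = 0.138: g = -0.0117, g' = -0.757 → ψ = 0.122
  ψ = 0.122: g = 0.0001, g' = -0.771 → ψ = 0.123
Converged at ψ = 0.123.
Then V = ψ·F = 0.1225·243.1 = 29.8 mol/h and L = F − V = 213.3 mol/h.

V = 29.8 mol/h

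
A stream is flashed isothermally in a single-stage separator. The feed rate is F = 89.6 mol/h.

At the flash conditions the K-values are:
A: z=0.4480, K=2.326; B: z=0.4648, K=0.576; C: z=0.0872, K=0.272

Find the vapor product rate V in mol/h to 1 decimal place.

V = 46.0 mol/h

Let ψ = V/F and solve Σ zᵢ(Kᵢ−1)/(1+ψ(Kᵢ−1)) = 0.
Feasibility: ΣzᵢKᵢ = 1.3335, Σzᵢ/Kᵢ = 1.3201 — both > 1, two phases present.
Iterate (Newton) starting at ψ = 0.5:
  ψ = 0.5000: g = 0.00731, g' = -0.5336 → ψ = 0.5137
Converged at ψ = 0.5137.
Then V = ψ·F = 0.5137·89.6 = 46.0 mol/h and L = F − V = 43.6 mol/h.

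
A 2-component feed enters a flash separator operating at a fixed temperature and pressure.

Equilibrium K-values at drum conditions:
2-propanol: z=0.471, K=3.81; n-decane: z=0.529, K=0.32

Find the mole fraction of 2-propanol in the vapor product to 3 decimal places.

y_2-propanol = 0.742

Material balance + equilibrium reduce to Σ zᵢ(Kᵢ−1)/(1+ψ(Kᵢ−1)) = 0.
g(0) = ΣzᵢKᵢ − 1 = 0.964 and g(1) = 1 − Σzᵢ/Kᵢ = -0.777, so a root lies in (0, 1).
Binary case is linear: z₁(K₁−1)(1+ψ(K₂−1)) + z₂(K₂−1)(1+ψ(K₁−1)) = 0
⇒ ψ = [z₁(K₁−1)+z₂(K₂−1)] / [−(K₁−1)(K₂−1)] = 0.9638/1.9108 = 0.504
Compositions from xᵢ = zᵢ/(1+ψ(Kᵢ−1)), yᵢ = Kᵢxᵢ:
  2-propanol: x = 0.195, y = 0.742
  n-decane: x = 0.805, y = 0.258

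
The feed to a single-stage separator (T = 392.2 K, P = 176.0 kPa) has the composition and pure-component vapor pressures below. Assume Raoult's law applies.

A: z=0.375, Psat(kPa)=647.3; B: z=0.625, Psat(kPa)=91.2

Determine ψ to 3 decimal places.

Raoult's law: Kᵢ = Pᵢˢᵃᵗ/P = Pᵢˢᵃᵗ/176.0.
  K_A = 647.3/176.0 = 3.67784, K_B = 91.2/176.0 = 0.51818
Material balance + equilibrium reduce to Σ zᵢ(Kᵢ−1)/(1+ψ(Kᵢ−1)) = 0.
Feasibility: ΣzᵢKᵢ = 1.703, Σzᵢ/Kᵢ = 1.308 — both > 1, two phases present.
Newton–Raphson from ψ = 0.33:
  ψ = 0.330: g = 0.1750, g' = -0.963 → ψ = 0.512
  ψ = 0.512: g = 0.0239, g' = -0.734 → ψ = 0.544
  ψ = 0.544: g = 0.0004, g' = -0.712 → ψ = 0.545
Converged at ψ = 0.545.

ψ = 0.545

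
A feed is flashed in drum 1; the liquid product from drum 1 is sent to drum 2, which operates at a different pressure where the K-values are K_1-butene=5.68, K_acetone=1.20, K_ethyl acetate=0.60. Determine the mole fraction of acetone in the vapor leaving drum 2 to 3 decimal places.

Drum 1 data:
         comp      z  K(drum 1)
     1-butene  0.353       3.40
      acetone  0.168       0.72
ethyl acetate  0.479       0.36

y_acetone (drum 2) = 0.205

Drum 1:
Material balance + equilibrium reduce to Σ zᵢ(Kᵢ−1)/(1+ψ₁(Kᵢ−1)) = 0.
g(0) = ΣzᵢKᵢ − 1 = 0.494 and g(1) = 1 − Σzᵢ/Kᵢ = -0.668, so a root lies in (0, 1).
Newton iteration, ψ₁⁰ = 0.5:
  ψ₁ = 0.500: g = -0.1204, g' = -0.862 → ψ₁ = 0.360
  ψ₁ = 0.360: g = 0.0036, g' = -0.932 → ψ₁ = 0.364
Converged at ψ₁ = 0.364.
Drum-1 compositions:
  1-butene: x = 0.188, y = 0.640
  acetone: x = 0.187, y = 0.135
  ethyl acetate: x = 0.625, y = 0.225
Drum-2 feed = drum-1 liquid: z₂ = (0.1884, 0.1871, 0.6246).
Drum 2:
Let ψ₂ = V/F and solve Σ zᵢ(Kᵢ−1)/(1+ψ₂(Kᵢ−1)) = 0.
Check two-phase: ΣzᵢKᵢ = 1.669 > 1 and Σzᵢ/Kᵢ = 1.230 > 1, so g(0) = 0.669 > 0 and g(1) = -0.230 < 0.
Newton–Raphson from ψ₂ = 0.5:
  ψ₂ = 0.500: g = -0.0143, g' = -0.532 → ψ₂ = 0.473
  ψ₂ = 0.473: g = 0.0003, g' = -0.558 → ψ₂ = 0.474
Converged at ψ₂ = 0.474.
  1-butene: x = 0.059, y = 0.333
  acetone: x = 0.171, y = 0.205
  ethyl acetate: x = 0.771, y = 0.462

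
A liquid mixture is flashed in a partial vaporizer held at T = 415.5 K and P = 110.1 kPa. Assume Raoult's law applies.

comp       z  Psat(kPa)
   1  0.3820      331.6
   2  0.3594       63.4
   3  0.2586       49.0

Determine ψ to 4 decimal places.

ψ = 0.4861

Raoult's law: Kᵢ = Pᵢˢᵃᵗ/P = Pᵢˢᵃᵗ/110.1.
  K_1 = 331.6/110.1 = 3.011807, K_2 = 63.4/110.1 = 0.575840, K_3 = 49.0/110.1 = 0.445050
Rachford–Rice: g(ψ) = Σ zᵢ(Kᵢ−1)/(1+ψ(Kᵢ−1)) = 0.
Check two-phase: ΣzᵢKᵢ = 1.4726 > 1 and Σzᵢ/Kᵢ = 1.3320 > 1, so g(0) = 0.4726 > 0 and g(1) = -0.3320 < 0.
Newton–Raphson from ψ = 0.5:
  ψ = 0.5000: g = -0.00897, g' = -0.6410 → ψ = 0.4860
  ψ = 0.4860: g = 0.00004, g' = -0.6472 → ψ = 0.4861
Converged at ψ = 0.4861.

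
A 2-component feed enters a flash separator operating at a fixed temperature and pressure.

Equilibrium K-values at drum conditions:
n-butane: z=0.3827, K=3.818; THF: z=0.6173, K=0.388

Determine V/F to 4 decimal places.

Rachford–Rice: g(V/F) = Σ zᵢ(Kᵢ−1)/(1+V/F(Kᵢ−1)) = 0.
Check two-phase: ΣzᵢKᵢ = 1.7007 > 1 and Σzᵢ/Kᵢ = 1.6912 > 1, so g(0) = 0.7007 > 0 and g(1) = -0.6912 < 0.
Binary case is linear: z₁(K₁−1)(1+V/F(K₂−1)) + z₂(K₂−1)(1+V/F(K₁−1)) = 0
⇒ V/F = [z₁(K₁−1)+z₂(K₂−1)] / [−(K₁−1)(K₂−1)] = 0.70066/1.72462 = 0.4063

V/F = 0.4063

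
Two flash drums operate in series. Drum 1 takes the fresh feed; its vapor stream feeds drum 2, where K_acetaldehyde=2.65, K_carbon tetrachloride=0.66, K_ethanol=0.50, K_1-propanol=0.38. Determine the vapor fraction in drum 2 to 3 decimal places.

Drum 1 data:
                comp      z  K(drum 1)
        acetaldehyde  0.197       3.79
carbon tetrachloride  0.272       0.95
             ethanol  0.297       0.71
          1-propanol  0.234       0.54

V/F (drum 2) = 0.313

Drum 1:
Rachford–Rice: g(ψ₁) = Σ zᵢ(Kᵢ−1)/(1+ψ₁(Kᵢ−1)) = 0.
Check two-phase: ΣzᵢKᵢ = 1.342 > 1 and Σzᵢ/Kᵢ = 1.190 > 1, so g(0) = 0.342 > 0 and g(1) = -0.190 < 0.
Newton iteration, ψ₁⁰ = 0.57:
  ψ₁ = 0.570: g = -0.0509, g' = -0.356 → ψ₁ = 0.427
  ψ₁ = 0.427: g = 0.0046, g' = -0.429 → ψ₁ = 0.438
Converged at ψ₁ = 0.438.
Drum-1 compositions:
  acetaldehyde: x = 0.089, y = 0.336
  carbon tetrachloride: x = 0.278, y = 0.264
  ethanol: x = 0.340, y = 0.242
  1-propanol: x = 0.293, y = 0.158
Drum-2 feed = drum-1 vapor: z₂ = (0.3360, 0.2642, 0.2416, 0.1582).
Drum 2:
Let ψ₂ = V/F and solve Σ zᵢ(Kᵢ−1)/(1+ψ₂(Kᵢ−1)) = 0.
Feasibility: ΣzᵢKᵢ = 1.246, Σzᵢ/Kᵢ = 1.427 — both > 1, two phases present.
Iterate (Newton) starting at ψ₂ = 0.46:
  ψ₂ = 0.460: g = -0.0854, g' = -0.559 → ψ₂ = 0.307
  ψ₂ = 0.307: g = 0.0036, g' = -0.618 → ψ₂ = 0.313
Converged at ψ₂ = 0.313.
  acetaldehyde: x = 0.222, y = 0.587
  carbon tetrachloride: x = 0.296, y = 0.195
  ethanol: x = 0.286, y = 0.143
  1-propanol: x = 0.196, y = 0.075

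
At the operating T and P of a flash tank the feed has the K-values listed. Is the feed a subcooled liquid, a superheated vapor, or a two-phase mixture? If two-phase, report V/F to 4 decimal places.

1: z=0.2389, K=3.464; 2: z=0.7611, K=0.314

two-phase, V/F = 0.0394

ΣzᵢKᵢ = 1.0665; Σzᵢ/Kᵢ = 2.4929.
Both exceed 1, so a two-phase solution exists.
Material balance + equilibrium reduce to Σ zᵢ(Kᵢ−1)/(1+ψ(Kᵢ−1)) = 0.
Binary case is linear: z₁(K₁−1)(1+ψ(K₂−1)) + z₂(K₂−1)(1+ψ(K₁−1)) = 0
⇒ ψ = [z₁(K₁−1)+z₂(K₂−1)] / [−(K₁−1)(K₂−1)] = 0.06654/1.69030 = 0.0394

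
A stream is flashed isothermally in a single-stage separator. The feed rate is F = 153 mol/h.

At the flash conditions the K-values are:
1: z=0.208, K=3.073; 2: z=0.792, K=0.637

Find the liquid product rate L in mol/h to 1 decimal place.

Material balance + equilibrium reduce to Σ zᵢ(Kᵢ−1)/(1+ψ(Kᵢ−1)) = 0.
Check two-phase: ΣzᵢKᵢ = 1.144 > 1 and Σzᵢ/Kᵢ = 1.311 > 1, so g(0) = 0.144 > 0 and g(1) = -0.311 < 0.
Binary case is linear: z₁(K₁−1)(1+ψ(K₂−1)) + z₂(K₂−1)(1+ψ(K₁−1)) = 0
⇒ ψ = [z₁(K₁−1)+z₂(K₂−1)] / [−(K₁−1)(K₂−1)] = 0.1437/0.7525 = 0.191
Then V = ψ·F = 0.1909·153 = 29.2 mol/h and L = F − V = 123.8 mol/h.

L = 123.8 mol/h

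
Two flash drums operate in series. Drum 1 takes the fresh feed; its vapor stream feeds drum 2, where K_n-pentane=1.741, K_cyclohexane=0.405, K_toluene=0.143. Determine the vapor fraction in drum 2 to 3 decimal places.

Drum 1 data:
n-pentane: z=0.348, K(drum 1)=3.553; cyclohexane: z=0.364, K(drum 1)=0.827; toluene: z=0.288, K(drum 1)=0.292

Drum 1:
Material balance + equilibrium reduce to Σ zᵢ(Kᵢ−1)/(1+ψ₁(Kᵢ−1)) = 0.
Feasibility: ΣzᵢKᵢ = 1.622, Σzᵢ/Kᵢ = 1.524 — both > 1, two phases present.
Newton iteration, ψ₁⁰ = 0.5:
  ψ₁ = 0.500: g = 0.0057, g' = -0.797 → ψ₁ = 0.507
Converged at ψ₁ = 0.507.
Drum-1 compositions:
  n-pentane: x = 0.152, y = 0.539
  cyclohexane: x = 0.399, y = 0.330
  toluene: x = 0.449, y = 0.131
Drum-2 feed = drum-1 vapor: z₂ = (0.5388, 0.3300, 0.1312).
Drum 2:
Rachford–Rice: g(ψ₂) = Σ zᵢ(Kᵢ−1)/(1+ψ₂(Kᵢ−1)) = 0.
Check two-phase: ΣzᵢKᵢ = 1.090 > 1 and Σzᵢ/Kᵢ = 2.042 > 1, so g(0) = 0.090 > 0 and g(1) = -1.042 < 0.
Newton iteration, ψ₂⁰ = 0.38:
  ψ₂ = 0.380: g = -0.1089, g' = -0.587 → ψ₂ = 0.194
  ψ₂ = 0.194: g = -0.0080, g' = -0.514 → ψ₂ = 0.179
Converged at ψ₂ = 0.179.
  n-pentane: x = 0.476, y = 0.828
  cyclohexane: x = 0.369, y = 0.150
  toluene: x = 0.155, y = 0.022

V/F (drum 2) = 0.179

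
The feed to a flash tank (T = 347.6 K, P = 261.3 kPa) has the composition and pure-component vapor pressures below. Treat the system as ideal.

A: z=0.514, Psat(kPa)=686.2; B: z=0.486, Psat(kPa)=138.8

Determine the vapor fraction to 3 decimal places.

ψ = 0.798

Raoult's law: Kᵢ = Pᵢˢᵃᵗ/P = Pᵢˢᵃᵗ/261.3.
  K_A = 686.2/261.3 = 2.62610, K_B = 138.8/261.3 = 0.53119
Rachford–Rice: g(ψ) = Σ zᵢ(Kᵢ−1)/(1+ψ(Kᵢ−1)) = 0.
g(0) = ΣzᵢKᵢ − 1 = 0.608 and g(1) = 1 − Σzᵢ/Kᵢ = -0.111, so a root lies in (0, 1).
Binary case is linear: z₁(K₁−1)(1+ψ(K₂−1)) + z₂(K₂−1)(1+ψ(K₁−1)) = 0
⇒ ψ = [z₁(K₁−1)+z₂(K₂−1)] / [−(K₁−1)(K₂−1)] = 0.6080/0.7623 = 0.798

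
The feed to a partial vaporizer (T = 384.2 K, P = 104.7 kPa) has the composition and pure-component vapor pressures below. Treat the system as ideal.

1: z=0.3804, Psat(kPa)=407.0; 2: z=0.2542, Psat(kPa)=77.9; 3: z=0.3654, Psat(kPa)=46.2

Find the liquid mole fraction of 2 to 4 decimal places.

x_2 = 0.3027

Raoult's law: Kᵢ = Pᵢˢᵃᵗ/P = Pᵢˢᵃᵗ/104.7.
  K_1 = 407.0/104.7 = 3.887297, K_2 = 77.9/104.7 = 0.744031, K_3 = 46.2/104.7 = 0.441261
Newton–Raphson from ψ = 0.5:
  ψ = 0.5000: g = 0.09153, g' = -0.7726 → ψ = 0.6185
  ψ = 0.6185: g = 0.00500, g' = -0.6985 → ψ = 0.6256
Converged at ψ = 0.6256.
Compositions from xᵢ = zᵢ/(1+ψ(Kᵢ−1)), yᵢ = Kᵢxᵢ:
  1: x = 0.1355, y = 0.5269
  2: x = 0.3027, y = 0.2252
  3: x = 0.5618, y = 0.2479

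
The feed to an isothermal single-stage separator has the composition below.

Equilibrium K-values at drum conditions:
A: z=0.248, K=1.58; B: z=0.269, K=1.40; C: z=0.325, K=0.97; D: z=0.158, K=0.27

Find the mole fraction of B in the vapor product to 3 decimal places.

Newton iteration, V/F⁰ = 0.5:
  V/F = 0.500: g = 0.0096, g' = -0.289 → V/F = 0.533
Converged at V/F = 0.533.
Compositions from xᵢ = zᵢ/(1+V/F(Kᵢ−1)), yᵢ = Kᵢxᵢ:
  A: x = 0.189, y = 0.299
  B: x = 0.222, y = 0.310
  C: x = 0.330, y = 0.320
  D: x = 0.258, y = 0.070

y_B = 0.310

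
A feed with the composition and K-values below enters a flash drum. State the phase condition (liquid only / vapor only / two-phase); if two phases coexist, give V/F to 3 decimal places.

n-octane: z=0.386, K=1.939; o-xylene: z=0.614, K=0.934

ΣzᵢKᵢ = 1.322; Σzᵢ/Kᵢ = 0.856.
Since Σzᵢ/Kᵢ < 1 the mixture is above its dew point — single vapor phase.

vapor only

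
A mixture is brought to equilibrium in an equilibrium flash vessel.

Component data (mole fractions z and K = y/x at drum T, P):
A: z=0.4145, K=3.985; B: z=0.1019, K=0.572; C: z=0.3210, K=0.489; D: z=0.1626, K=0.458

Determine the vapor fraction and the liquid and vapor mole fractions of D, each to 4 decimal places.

Rachford–Rice: g(ψ) = Σ zᵢ(Kᵢ−1)/(1+ψ(Kᵢ−1)) = 0.
Feasibility: ΣzᵢKᵢ = 1.9415, Σzᵢ/Kᵢ = 1.2936 — both > 1, two phases present.
Newton iteration, ψ⁰ = 0.5:
  ψ = 0.5000: g = 0.09970, g' = -0.8658 → ψ = 0.6152
  ψ = 0.6152: g = 0.00560, g' = -0.7793 → ψ = 0.6223
  ψ = 0.6223: g = 0.00001, g' = -0.7759 → ψ = 0.6224
Converged at ψ = 0.6224.
Compositions from xᵢ = zᵢ/(1+ψ(Kᵢ−1)), yᵢ = Kᵢxᵢ:
  A: x = 0.1450, y = 0.5780
  B: x = 0.1389, y = 0.0794
  C: x = 0.4707, y = 0.2302
  D: x = 0.2454, y = 0.1124

ψ = 0.6224, x_D = 0.2454, y_D = 0.1124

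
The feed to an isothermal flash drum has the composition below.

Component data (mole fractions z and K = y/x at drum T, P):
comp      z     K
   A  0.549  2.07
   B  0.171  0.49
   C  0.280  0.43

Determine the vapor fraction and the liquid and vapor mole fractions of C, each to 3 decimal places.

Iterate (Newton) starting at ψ = 0.5:
  ψ = 0.500: g = 0.0424, g' = -0.525 → ψ = 0.581
  ψ = 0.581: g = -0.0002, g' = -0.532 → ψ = 0.580
Converged at ψ = 0.580.
Compositions from xᵢ = zᵢ/(1+ψ(Kᵢ−1)), yᵢ = Kᵢxᵢ:
  A: x = 0.339, y = 0.701
  B: x = 0.243, y = 0.119
  C: x = 0.418, y = 0.180

ψ = 0.580, x_C = 0.418, y_C = 0.180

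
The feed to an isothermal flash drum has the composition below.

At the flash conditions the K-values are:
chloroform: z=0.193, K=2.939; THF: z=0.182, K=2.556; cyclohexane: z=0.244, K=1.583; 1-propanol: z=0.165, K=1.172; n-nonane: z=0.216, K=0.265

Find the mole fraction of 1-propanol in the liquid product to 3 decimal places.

x_1-propanol = 0.145

Newton–Raphson from V/F = 0.5:
  V/F = 0.500: g = 0.2346, g' = -0.672 → V/F = 0.849
  V/F = 0.849: g = -0.0390, g' = -1.052 → V/F = 0.812
  V/F = 0.812: g = -0.0019, g' = -0.955 → V/F = 0.810
Converged at V/F = 0.810.
Compositions from xᵢ = zᵢ/(1+V/F(Kᵢ−1)), yᵢ = Kᵢxᵢ:
  chloroform: x = 0.075, y = 0.221
  THF: x = 0.081, y = 0.206
  cyclohexane: x = 0.166, y = 0.262
  1-propanol: x = 0.145, y = 0.170
  n-nonane: x = 0.534, y = 0.141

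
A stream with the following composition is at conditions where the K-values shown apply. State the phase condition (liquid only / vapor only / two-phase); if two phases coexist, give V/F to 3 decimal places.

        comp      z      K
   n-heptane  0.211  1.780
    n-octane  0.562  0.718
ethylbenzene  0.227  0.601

liquid only

ΣzᵢKᵢ = 0.916; Σzᵢ/Kᵢ = 1.279.
Since ΣzᵢKᵢ < 1 the mixture is below its bubble point — single liquid phase.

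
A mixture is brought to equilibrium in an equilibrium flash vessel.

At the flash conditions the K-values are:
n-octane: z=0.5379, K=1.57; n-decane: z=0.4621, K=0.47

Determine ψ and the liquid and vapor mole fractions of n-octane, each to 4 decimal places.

ψ = 0.2042, x_n-octane = 0.4818, y_n-octane = 0.7565

Binary case is linear: z₁(K₁−1)(1+ψ(K₂−1)) + z₂(K₂−1)(1+ψ(K₁−1)) = 0
⇒ ψ = [z₁(K₁−1)+z₂(K₂−1)] / [−(K₁−1)(K₂−1)] = 0.06169/0.30210 = 0.2042
Compositions from xᵢ = zᵢ/(1+ψ(Kᵢ−1)), yᵢ = Kᵢxᵢ:
  n-octane: x = 0.4818, y = 0.7565
  n-decane: x = 0.5182, y = 0.2435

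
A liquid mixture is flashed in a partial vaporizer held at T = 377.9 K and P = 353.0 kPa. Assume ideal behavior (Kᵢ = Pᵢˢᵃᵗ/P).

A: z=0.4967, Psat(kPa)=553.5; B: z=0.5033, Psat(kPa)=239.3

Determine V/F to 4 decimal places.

V/F = 0.6560

Raoult's law: Kᵢ = Pᵢˢᵃᵗ/P = Pᵢˢᵃᵗ/353.0.
  K_A = 553.5/353.0 = 1.567989, K_B = 239.3/353.0 = 0.677904
Iterate (Newton) starting at V/F = 0.63:
  V/F = 0.6300: g = 0.00439, g' = -0.1691 → V/F = 0.6560
Converged at V/F = 0.6560.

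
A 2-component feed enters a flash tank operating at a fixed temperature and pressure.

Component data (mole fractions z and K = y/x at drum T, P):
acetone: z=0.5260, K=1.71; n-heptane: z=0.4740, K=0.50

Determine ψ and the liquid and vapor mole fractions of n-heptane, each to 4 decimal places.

Let ψ = V/F and solve Σ zᵢ(Kᵢ−1)/(1+ψ(Kᵢ−1)) = 0.
Feasibility: ΣzᵢKᵢ = 1.1365, Σzᵢ/Kᵢ = 1.2556 — both > 1, two phases present.
Newton–Raphson from ψ = 0.5:
  ψ = 0.5000: g = -0.04038, g' = -0.3551 → ψ = 0.3863
  ψ = 0.3863: g = -0.00065, g' = -0.3453 → ψ = 0.3844
Converged at ψ = 0.3844.
Compositions from xᵢ = zᵢ/(1+ψ(Kᵢ−1)), yᵢ = Kᵢxᵢ:
  acetone: x = 0.4132, y = 0.7066
  n-heptane: x = 0.5868, y = 0.2934

ψ = 0.3844, x_n-heptane = 0.5868, y_n-heptane = 0.2934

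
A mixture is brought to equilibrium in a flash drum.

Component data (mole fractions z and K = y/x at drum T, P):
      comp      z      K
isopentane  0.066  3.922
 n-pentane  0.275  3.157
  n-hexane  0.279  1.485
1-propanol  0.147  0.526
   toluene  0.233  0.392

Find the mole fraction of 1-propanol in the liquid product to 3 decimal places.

x_1-propanol = 0.233

Material balance + equilibrium reduce to Σ zᵢ(Kᵢ−1)/(1+V/F(Kᵢ−1)) = 0.
g(0) = ΣzᵢKᵢ − 1 = 0.710 and g(1) = 1 − Σzᵢ/Kᵢ = -0.166, so a root lies in (0, 1).
Newton–Raphson from V/F = 0.35:
  V/F = 0.350: g = 0.2855, g' = -0.788 → V/F = 0.713
  V/F = 0.713: g = 0.0418, g' = -0.638 → V/F = 0.778
  V/F = 0.778: g = -0.0006, g' = -0.659 → V/F = 0.777
Converged at V/F = 0.777.
Compositions from xᵢ = zᵢ/(1+V/F(Kᵢ−1)), yᵢ = Kᵢxᵢ:
  isopentane: x = 0.020, y = 0.079
  n-pentane: x = 0.103, y = 0.324
  n-hexane: x = 0.203, y = 0.301
  1-propanol: x = 0.233, y = 0.122
  toluene: x = 0.442, y = 0.173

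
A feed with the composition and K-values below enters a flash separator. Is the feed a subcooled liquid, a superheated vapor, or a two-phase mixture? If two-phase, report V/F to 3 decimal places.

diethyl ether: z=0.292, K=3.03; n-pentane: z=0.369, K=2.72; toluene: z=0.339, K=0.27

ΣzᵢKᵢ = 1.980; Σzᵢ/Kᵢ = 1.488.
Both exceed 1, so a two-phase solution exists.
Rachford–Rice: g(ψ) = Σ zᵢ(Kᵢ−1)/(1+ψ(Kᵢ−1)) = 0.
Iterate (Newton) starting at ψ = 0.5:
  ψ = 0.500: g = 0.2457, g' = -1.060 → ψ = 0.732
  ψ = 0.732: g = -0.0118, g' = -1.241 → ψ = 0.722
Converged at ψ = 0.722.

two-phase, V/F = 0.722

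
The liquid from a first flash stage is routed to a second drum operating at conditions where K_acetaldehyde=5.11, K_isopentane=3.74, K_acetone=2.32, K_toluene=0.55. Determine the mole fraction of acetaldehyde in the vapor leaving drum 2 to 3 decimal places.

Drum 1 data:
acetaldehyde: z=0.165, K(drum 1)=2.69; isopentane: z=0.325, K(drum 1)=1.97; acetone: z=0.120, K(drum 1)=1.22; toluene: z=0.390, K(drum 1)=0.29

y_acetaldehyde (drum 2) = 0.121

Drum 1:
Material balance + equilibrium reduce to Σ zᵢ(Kᵢ−1)/(1+ψ₁(Kᵢ−1)) = 0.
g(0) = ΣzᵢKᵢ − 1 = 0.344 and g(1) = 1 − Σzᵢ/Kᵢ = -0.670, so a root lies in (0, 1).
Newton iteration, ψ₁⁰ = 0.59:
  ψ₁ = 0.590: g = -0.1130, g' = -0.829 → ψ₁ = 0.454
  ψ₁ = 0.454: g = -0.0077, g' = -0.731 → ψ₁ = 0.443
Converged at ψ₁ = 0.443.
Drum-1 compositions:
  acetaldehyde: x = 0.094, y = 0.254
  isopentane: x = 0.227, y = 0.448
  acetone: x = 0.109, y = 0.133
  toluene: x = 0.569, y = 0.165
Drum-2 feed = drum-1 liquid: z₂ = (0.0943, 0.2273, 0.1093, 0.5690).
Drum 2:
Let ψ₂ = V/F and solve Σ zᵢ(Kᵢ−1)/(1+ψ₂(Kᵢ−1)) = 0.
g(0) = ΣzᵢKᵢ − 1 = 0.899 and g(1) = 1 − Σzᵢ/Kᵢ = -0.161, so a root lies in (0, 1).
Newton iteration, ψ₂⁰ = 0.5:
  ψ₂ = 0.500: g = 0.1463, g' = -0.736 → ψ₂ = 0.699
  ψ₂ = 0.699: g = 0.0154, g' = -0.604 → ψ₂ = 0.724
Converged at ψ₂ = 0.724.
  acetaldehyde: x = 0.024, y = 0.121
  isopentane: x = 0.076, y = 0.285
  acetone: x = 0.056, y = 0.130
  toluene: x = 0.844, y = 0.464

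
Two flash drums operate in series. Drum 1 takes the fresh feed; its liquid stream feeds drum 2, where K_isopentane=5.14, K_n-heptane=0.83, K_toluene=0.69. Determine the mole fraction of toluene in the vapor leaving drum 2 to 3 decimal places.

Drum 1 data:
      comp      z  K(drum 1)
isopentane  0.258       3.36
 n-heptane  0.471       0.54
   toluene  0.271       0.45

y_toluene (drum 2) = 0.256

Drum 1:
Material balance + equilibrium reduce to Σ zᵢ(Kᵢ−1)/(1+ψ₁(Kᵢ−1)) = 0.
g(0) = ΣzᵢKᵢ − 1 = 0.243 and g(1) = 1 − Σzᵢ/Kᵢ = -0.551, so a root lies in (0, 1).
Iterate (Newton) starting at ψ₁ = 0.65:
  ψ₁ = 0.650: g = -0.3008, g' = -0.625 → ψ₁ = 0.169
  ψ₁ = 0.169: g = 0.0361, g' = -0.951 → ψ₁ = 0.207
  ψ₁ = 0.207: g = 0.0015, g' = -0.875 → ψ₁ = 0.209
Converged at ψ₁ = 0.209.
Drum-1 compositions:
  isopentane: x = 0.173, y = 0.581
  n-heptane: x = 0.521, y = 0.281
  toluene: x = 0.306, y = 0.138
Drum-2 feed = drum-1 liquid: z₂ = (0.1729, 0.5210, 0.3061).
Drum 2:
Let ψ₂ = V/F and solve Σ zᵢ(Kᵢ−1)/(1+ψ₂(Kᵢ−1)) = 0.
Check two-phase: ΣzᵢKᵢ = 1.532 > 1 and Σzᵢ/Kᵢ = 1.105 > 1, so g(0) = 0.532 > 0 and g(1) = -0.105 < 0.
Newton–Raphson from ψ₂ = 0.68:
  ψ₂ = 0.680: g = -0.0328, g' = -0.270 → ψ₂ = 0.559
  ψ₂ = 0.559: g = 0.0034, g' = -0.331 → ψ₂ = 0.569
Converged at ψ₂ = 0.569.
  isopentane: x = 0.052, y = 0.265
  n-heptane: x = 0.577, y = 0.479
  toluene: x = 0.372, y = 0.256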